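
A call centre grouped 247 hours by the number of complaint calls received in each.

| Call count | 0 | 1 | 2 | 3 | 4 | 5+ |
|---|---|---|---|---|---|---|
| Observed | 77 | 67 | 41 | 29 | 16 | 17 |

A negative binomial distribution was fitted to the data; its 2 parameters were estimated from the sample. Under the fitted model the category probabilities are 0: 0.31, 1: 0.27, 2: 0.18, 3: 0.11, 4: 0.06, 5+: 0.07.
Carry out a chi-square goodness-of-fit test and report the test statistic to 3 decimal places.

0.495

Expected counts E_i = n·p_i: 247×0.31 = 76.57, 247×0.27 = 66.69, 247×0.18 = 44.46, 247×0.11 = 27.17, 247×0.06 = 14.82, 247×0.07 = 17.29.
χ² = (77−76.57)²/76.57 + (67−66.69)²/66.69 + (41−44.46)²/44.46 + (29−27.17)²/27.17 + (16−14.82)²/14.82 + (17−17.29)²/17.29
   = 0.0024 + 0.0014 + 0.2693 + 0.1233 + 0.0940 + 0.0049
Sum = 0.495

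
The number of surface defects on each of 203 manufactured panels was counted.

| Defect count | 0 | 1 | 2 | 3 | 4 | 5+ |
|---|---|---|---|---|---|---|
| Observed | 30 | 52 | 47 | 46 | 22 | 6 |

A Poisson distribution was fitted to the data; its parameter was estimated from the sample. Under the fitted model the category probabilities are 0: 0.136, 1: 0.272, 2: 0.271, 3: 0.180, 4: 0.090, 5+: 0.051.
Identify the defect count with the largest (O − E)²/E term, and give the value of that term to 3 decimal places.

3, 2.449

Expected counts E_i = n·p_i: 203×0.136 = 27.608, 203×0.272 = 55.216, 203×0.271 = 55.013, 203×0.180 = 36.54, 203×0.090 = 18.27, 203×0.051 = 10.353.
0: (30 − 27.608)²/27.608 = 5.721664/27.608 = 0.2072
1: (52 − 55.216)²/55.216 = 10.342656/55.216 = 0.1873
2: (47 − 55.013)²/55.013 = 64.208169/55.013 = 1.1671
3: (46 − 36.54)²/36.54 = 89.4916/36.54 = 2.4491
4: (22 − 18.27)²/18.27 = 13.9129/18.27 = 0.7615
5+: (6 − 10.353)²/10.353 = 18.948609/10.353 = 1.8303
The largest term is for 3: 2.449.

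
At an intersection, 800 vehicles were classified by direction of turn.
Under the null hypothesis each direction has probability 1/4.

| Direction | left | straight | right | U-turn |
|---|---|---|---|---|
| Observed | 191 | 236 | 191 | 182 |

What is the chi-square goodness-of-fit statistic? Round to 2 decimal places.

8.91

Under H₀ each category has probability 1/4, so each expected count is 800/4 = 200.
left: (191 − 200)²/200 = 81/200 = 0.405
straight: (236 − 200)²/200 = 1296/200 = 6.480
right: (191 − 200)²/200 = 81/200 = 0.405
U-turn: (182 − 200)²/200 = 324/200 = 1.620
Sum = 8.91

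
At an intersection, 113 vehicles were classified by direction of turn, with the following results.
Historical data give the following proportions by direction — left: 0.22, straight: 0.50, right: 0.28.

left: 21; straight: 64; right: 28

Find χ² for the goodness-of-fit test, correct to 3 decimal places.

2.014

Expected counts E_i = n·p_i: 113×0.22 = 24.86, 113×0.50 = 56.5, 113×0.28 = 31.64.
χ² = (21−24.86)²/24.86 + (64−56.5)²/56.5 + (28−31.64)²/31.64
   = 0.5993 + 0.9956 + 0.4188
Sum = 2.014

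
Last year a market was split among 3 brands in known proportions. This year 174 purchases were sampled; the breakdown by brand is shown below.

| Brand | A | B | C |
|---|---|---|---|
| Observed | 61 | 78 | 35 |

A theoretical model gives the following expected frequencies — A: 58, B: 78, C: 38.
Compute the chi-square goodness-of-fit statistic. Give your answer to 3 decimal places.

0.392

χ² = (61−58)²/58 + (78−78)²/78 + (35−38)²/38
   = 0.1552 + 0.0000 + 0.2368
Sum = 0.392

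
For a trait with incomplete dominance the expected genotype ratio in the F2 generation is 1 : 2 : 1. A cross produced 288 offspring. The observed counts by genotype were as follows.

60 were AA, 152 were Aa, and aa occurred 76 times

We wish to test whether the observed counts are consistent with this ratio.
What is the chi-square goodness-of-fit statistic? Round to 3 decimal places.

2.667

Ratio total = 4. Expected counts: 288×1/4 = 72, 288×2/4 = 144, 288×1/4 = 72.
χ² = (60−72)²/72 + (152−144)²/144 + (76−72)²/72
   = 2.0000 + 0.4444 + 0.2222
Sum = 2.667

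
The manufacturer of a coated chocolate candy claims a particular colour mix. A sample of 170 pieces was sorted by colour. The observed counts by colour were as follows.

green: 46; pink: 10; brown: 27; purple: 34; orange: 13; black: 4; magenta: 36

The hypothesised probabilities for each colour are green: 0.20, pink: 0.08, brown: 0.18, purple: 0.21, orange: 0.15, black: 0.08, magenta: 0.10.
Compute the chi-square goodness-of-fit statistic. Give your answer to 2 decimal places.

Expected counts E_i = n·p_i: 170×0.20 = 34, 170×0.08 = 13.6, 170×0.18 = 30.6, 170×0.21 = 35.7, 170×0.15 = 25.5, 170×0.08 = 13.6, 170×0.10 = 17.
cat          O        E   (O−E)²/E
green       46       34      4.235
pink        10     13.6      0.953
brown       27     30.6      0.424
purple      34     35.7      0.081
orange      13     25.5      6.127
black        4     13.6      6.776
magenta     36       17     21.235
Sum = 39.83

39.83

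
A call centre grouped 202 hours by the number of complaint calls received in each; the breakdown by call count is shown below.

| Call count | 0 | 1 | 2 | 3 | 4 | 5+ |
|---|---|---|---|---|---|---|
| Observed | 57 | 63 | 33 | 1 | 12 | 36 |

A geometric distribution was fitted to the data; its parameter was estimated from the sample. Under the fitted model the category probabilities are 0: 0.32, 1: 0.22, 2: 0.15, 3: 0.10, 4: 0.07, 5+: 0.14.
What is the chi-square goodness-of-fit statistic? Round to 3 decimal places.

29.576

Expected counts E_i = n·p_i: 202×0.32 = 64.64, 202×0.22 = 44.44, 202×0.15 = 30.3, 202×0.10 = 20.2, 202×0.07 = 14.14, 202×0.14 = 28.28.
χ² = (57−64.64)²/64.64 + (63−44.44)²/44.44 + (33−30.3)²/30.3 + (1−20.2)²/20.2 + (12−14.14)²/14.14 + (36−28.28)²/28.28
   = 0.9030 + 7.7514 + 0.2406 + 18.2495 + 0.3239 + 2.1074
Sum = 29.576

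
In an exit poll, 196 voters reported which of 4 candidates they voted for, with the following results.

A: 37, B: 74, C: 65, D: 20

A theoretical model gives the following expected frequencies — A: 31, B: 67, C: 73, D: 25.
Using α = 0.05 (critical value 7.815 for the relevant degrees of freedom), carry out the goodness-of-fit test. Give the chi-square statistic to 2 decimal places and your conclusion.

cat         O        E   (O−E)²/E
A          37       31      1.161
B          74       67      0.731
C          65       73      0.877
D          20       25      1.000
Sum = 3.77
df = 3. Since 3.77 < 7.815, we do not reject H₀.

3.77; do not reject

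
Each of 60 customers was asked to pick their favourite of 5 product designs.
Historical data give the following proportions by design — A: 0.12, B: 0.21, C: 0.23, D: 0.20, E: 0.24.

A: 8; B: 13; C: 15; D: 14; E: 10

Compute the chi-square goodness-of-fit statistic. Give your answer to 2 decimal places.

Expected counts E_i = n·p_i: 60×0.12 = 7.2, 60×0.21 = 12.6, 60×0.23 = 13.8, 60×0.20 = 12, 60×0.24 = 14.4.
cat         O        E   (O−E)²/E
A           8      7.2      0.089
B          13     12.6      0.013
C          15     13.8      0.104
D          14       12      0.333
E          10     14.4      1.344
Sum = 1.88

1.88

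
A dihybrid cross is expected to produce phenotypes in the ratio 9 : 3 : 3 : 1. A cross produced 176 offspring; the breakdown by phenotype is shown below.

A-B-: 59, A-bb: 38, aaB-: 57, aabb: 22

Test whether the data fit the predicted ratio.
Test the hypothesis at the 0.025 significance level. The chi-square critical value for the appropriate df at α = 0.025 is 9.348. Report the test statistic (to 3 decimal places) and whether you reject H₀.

45.374; reject

Ratio total = 16. Expected counts: 176×9/16 = 99, 176×3/16 = 33, 176×3/16 = 33, 176×1/16 = 11.
cat         O        E   (O−E)²/E
A-B-       59       99    16.1616
A-bb       38       33     0.7576
aaB-       57       33    17.4545
aabb       22       11    11.0000
Sum = 45.374
df = 3. Since 45.374 > 9.348, we reject H₀.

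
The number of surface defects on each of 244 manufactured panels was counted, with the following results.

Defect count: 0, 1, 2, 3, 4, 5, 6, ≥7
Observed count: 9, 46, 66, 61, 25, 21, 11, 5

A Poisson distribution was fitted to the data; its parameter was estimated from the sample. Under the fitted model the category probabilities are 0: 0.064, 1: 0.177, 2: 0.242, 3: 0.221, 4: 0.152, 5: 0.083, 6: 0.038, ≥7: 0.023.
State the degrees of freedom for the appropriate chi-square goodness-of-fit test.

6

There are k = 8 categories and 1 parameter estimated from the data, so df = 8 − 1 − 1 = 6.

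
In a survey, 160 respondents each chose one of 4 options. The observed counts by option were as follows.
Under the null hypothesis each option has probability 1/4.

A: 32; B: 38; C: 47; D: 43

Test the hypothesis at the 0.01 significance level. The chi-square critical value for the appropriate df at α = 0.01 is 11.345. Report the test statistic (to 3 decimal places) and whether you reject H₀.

3.150; do not reject

Under H₀ each category has probability 1/4, so each expected count is 160/4 = 40.
χ² = (32−40)²/40 + (38−40)²/40 + (47−40)²/40 + (43−40)²/40
   = 1.6000 + 0.1000 + 1.2250 + 0.2250
Sum = 3.150
df = 3. Since 3.150 < 11.345, we do not reject H₀.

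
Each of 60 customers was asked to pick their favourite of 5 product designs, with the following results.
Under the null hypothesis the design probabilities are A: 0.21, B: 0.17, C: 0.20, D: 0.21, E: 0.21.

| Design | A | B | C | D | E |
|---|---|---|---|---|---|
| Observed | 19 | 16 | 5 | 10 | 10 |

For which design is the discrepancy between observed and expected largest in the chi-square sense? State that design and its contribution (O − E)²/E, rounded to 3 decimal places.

C, 4.083

Expected counts E_i = n·p_i: 60×0.21 = 12.6, 60×0.17 = 10.2, 60×0.20 = 12, 60×0.21 = 12.6, 60×0.21 = 12.6.
χ² = (19−12.6)²/12.6 + (16−10.2)²/10.2 + (5−12)²/12 + (10−12.6)²/12.6 + (10−12.6)²/12.6
   = 3.2508 + 3.2980 + 4.0833 + 0.5365 + 0.5365
The largest term is for C: 4.083.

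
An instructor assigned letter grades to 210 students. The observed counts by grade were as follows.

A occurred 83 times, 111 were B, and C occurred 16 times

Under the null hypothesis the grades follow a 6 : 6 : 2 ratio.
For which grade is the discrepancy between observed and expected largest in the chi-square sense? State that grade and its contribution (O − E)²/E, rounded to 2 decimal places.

C, 6.53

Ratio total = 14. Expected counts: 210×6/14 = 90, 210×6/14 = 90, 210×2/14 = 30.
cat         O        E   (O−E)²/E
A          83       90      0.544
B         111       90      4.900
C          16       30      6.533
The largest term is for C: 6.53.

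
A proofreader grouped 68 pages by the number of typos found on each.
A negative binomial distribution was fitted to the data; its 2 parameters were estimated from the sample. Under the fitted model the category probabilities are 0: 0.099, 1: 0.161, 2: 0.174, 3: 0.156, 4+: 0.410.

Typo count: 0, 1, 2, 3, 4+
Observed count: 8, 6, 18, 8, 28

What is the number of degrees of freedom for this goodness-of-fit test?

There are k = 5 categories and 2 parameters estimated from the data, so df = 5 − 1 − 2 = 2.

2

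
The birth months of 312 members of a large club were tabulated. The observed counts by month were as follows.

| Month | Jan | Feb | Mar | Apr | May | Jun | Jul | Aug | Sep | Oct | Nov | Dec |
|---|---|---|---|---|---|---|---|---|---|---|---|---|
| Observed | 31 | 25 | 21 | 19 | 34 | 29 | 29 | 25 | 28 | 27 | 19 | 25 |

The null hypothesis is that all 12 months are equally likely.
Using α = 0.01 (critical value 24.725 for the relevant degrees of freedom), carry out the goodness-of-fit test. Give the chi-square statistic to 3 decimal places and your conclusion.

Expected count for each of the 12 categories: 312/12 = 26.
Jan: (31 − 26)²/26 = 25/26 = 0.9615
Feb: (25 − 26)²/26 = 1/26 = 0.0385
Mar: (21 − 26)²/26 = 25/26 = 0.9615
Apr: (19 − 26)²/26 = 49/26 = 1.8846
May: (34 − 26)²/26 = 64/26 = 2.4615
Jun: (29 − 26)²/26 = 9/26 = 0.3462
Jul: (29 − 26)²/26 = 9/26 = 0.3462
Aug: (25 − 26)²/26 = 1/26 = 0.0385
Sep: (28 − 26)²/26 = 4/26 = 0.1538
Oct: (27 − 26)²/26 = 1/26 = 0.0385
Nov: (19 − 26)²/26 = 49/26 = 1.8846
Dec: (25 − 26)²/26 = 1/26 = 0.0385
Sum = 9.154
df = 11. Since 9.154 < 24.725, we do not reject H₀.

9.154; do not reject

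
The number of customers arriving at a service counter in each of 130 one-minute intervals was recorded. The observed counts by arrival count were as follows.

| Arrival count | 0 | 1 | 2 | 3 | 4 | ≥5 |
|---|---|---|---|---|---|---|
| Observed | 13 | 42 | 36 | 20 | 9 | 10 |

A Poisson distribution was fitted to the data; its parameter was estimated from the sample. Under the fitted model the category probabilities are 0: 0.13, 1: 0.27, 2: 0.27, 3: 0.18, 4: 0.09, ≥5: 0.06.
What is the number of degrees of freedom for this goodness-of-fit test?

4

There are k = 6 categories and 1 parameter estimated from the data, so df = 6 − 1 − 1 = 4.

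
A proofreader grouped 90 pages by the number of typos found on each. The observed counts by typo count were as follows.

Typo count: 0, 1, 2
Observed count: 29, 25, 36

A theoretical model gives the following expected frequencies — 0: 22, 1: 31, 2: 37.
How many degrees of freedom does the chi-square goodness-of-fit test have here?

There are k = 3 categories and no parameters were estimated from the data, so df = 3 − 1 = 2.

2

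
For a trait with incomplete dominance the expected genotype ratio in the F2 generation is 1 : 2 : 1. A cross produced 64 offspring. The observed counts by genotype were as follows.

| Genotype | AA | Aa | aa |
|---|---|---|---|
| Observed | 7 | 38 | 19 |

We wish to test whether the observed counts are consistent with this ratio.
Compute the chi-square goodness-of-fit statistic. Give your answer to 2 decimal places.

Ratio total = 4. Expected counts: 64×1/4 = 16, 64×2/4 = 32, 64×1/4 = 16.
AA: (7 − 16)²/16 = 81/16 = 5.063
Aa: (38 − 32)²/32 = 36/32 = 1.125
aa: (19 − 16)²/16 = 9/16 = 0.563
Sum = 6.75

6.75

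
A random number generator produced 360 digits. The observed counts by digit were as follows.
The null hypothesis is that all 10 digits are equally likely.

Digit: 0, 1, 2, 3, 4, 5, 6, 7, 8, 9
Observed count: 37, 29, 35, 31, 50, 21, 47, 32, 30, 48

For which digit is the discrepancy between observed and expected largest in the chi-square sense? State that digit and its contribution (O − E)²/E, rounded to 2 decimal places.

Expected count for each of the 10 categories: 360/10 = 36.
cat         O        E   (O−E)²/E
0          37       36      0.028
1          29       36      1.361
2          35       36      0.028
3          31       36      0.694
4          50       36      5.444
5          21       36      6.250
6          47       36      3.361
7          32       36      0.444
8          30       36      1.000
9          48       36      4.000
The largest term is for 5: 6.25.

5, 6.25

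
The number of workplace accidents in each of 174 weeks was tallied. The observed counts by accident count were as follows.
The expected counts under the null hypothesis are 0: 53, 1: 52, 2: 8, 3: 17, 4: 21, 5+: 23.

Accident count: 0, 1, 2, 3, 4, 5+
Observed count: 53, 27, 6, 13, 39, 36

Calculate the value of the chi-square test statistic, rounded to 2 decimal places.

0: (53 − 53)²/53 = 0/53 = 0.000
1: (27 − 52)²/52 = 625/52 = 12.019
2: (6 − 8)²/8 = 4/8 = 0.500
3: (13 − 17)²/17 = 16/17 = 0.941
4: (39 − 21)²/21 = 324/21 = 15.429
5+: (36 − 23)²/23 = 169/23 = 7.348
Sum = 36.24

36.24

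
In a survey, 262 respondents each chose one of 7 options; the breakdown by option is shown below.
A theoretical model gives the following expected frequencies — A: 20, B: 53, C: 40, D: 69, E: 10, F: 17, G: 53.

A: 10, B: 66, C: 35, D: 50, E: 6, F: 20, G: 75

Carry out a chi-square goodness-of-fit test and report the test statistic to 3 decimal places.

cat         O        E   (O−E)²/E
A          10       20     5.0000
B          66       53     3.1887
C          35       40     0.6250
D          50       69     5.2319
E           6       10     1.6000
F          20       17     0.5294
G          75       53     9.1321
Sum = 25.307

25.307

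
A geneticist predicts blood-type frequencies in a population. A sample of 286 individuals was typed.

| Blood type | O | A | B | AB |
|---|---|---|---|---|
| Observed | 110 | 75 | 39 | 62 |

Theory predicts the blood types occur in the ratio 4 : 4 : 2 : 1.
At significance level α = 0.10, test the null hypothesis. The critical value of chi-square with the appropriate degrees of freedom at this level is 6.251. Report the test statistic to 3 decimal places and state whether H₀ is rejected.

Ratio total = 11. Expected counts: 286×4/11 = 104, 286×4/11 = 104, 286×2/11 = 52, 286×1/11 = 26.
cat         O        E   (O−E)²/E
O         110      104     0.3462
A          75      104     8.0865
B          39       52     3.2500
AB         62       26    49.8462
Sum = 61.529
df = 3. Since 61.529 > 6.251, we reject H₀.

61.529; reject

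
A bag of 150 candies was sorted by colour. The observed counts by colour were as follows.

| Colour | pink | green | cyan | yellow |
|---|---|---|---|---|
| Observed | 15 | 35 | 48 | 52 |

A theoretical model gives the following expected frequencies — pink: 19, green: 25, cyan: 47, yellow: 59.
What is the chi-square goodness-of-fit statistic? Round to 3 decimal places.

pink: (15 − 19)²/19 = 16/19 = 0.8421
green: (35 − 25)²/25 = 100/25 = 4.0000
cyan: (48 − 47)²/47 = 1/47 = 0.0213
yellow: (52 − 59)²/59 = 49/59 = 0.8305
Sum = 5.694

5.694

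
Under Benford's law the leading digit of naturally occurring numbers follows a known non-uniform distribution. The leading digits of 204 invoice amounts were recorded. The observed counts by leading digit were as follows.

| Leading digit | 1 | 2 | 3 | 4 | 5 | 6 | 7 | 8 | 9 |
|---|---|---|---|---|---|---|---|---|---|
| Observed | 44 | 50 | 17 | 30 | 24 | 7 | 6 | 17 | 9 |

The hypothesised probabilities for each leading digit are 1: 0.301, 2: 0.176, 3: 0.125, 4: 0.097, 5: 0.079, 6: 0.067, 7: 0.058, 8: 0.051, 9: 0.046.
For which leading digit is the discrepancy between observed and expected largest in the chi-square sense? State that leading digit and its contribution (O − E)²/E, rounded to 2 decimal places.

2, 5.53

Expected counts E_i = n·p_i: 204×0.301 = 61.404, 204×0.176 = 35.904, 204×0.125 = 25.5, 204×0.097 = 19.788, 204×0.079 = 16.116, 204×0.067 = 13.668, 204×0.058 = 11.832, 204×0.051 = 10.404, 204×0.046 = 9.384.
cat         O        E   (O−E)²/E
1          44   61.404      4.933
2          50   35.904      5.534
3          17     25.5      2.833
4          30   19.788      5.270
5          24   16.116      3.857
6           7   13.668      3.253
7           6   11.832      2.875
8          17   10.404      4.182
9           9    9.384      0.016
The largest term is for 2: 5.53.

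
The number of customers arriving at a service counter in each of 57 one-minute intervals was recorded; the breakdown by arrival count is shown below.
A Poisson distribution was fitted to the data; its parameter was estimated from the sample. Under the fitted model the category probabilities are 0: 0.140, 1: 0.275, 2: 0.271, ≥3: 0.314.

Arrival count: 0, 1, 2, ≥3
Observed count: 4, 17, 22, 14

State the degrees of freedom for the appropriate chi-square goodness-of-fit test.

2

There are k = 4 categories and 1 parameter estimated from the data, so df = 4 − 1 − 1 = 2.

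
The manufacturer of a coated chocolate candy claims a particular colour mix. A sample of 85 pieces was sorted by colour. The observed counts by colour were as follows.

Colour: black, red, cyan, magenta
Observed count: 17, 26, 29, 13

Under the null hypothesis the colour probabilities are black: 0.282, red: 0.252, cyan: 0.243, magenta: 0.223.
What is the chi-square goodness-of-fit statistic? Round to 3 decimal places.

8.248

Expected counts E_i = n·p_i: 85×0.282 = 23.97, 85×0.252 = 21.42, 85×0.243 = 20.655, 85×0.223 = 18.955.
cat          O        E   (O−E)²/E
black       17    23.97     2.0267
red         26    21.42     0.9793
cyan        29   20.655     3.3715
magenta     13   18.955     1.8709
Sum = 8.248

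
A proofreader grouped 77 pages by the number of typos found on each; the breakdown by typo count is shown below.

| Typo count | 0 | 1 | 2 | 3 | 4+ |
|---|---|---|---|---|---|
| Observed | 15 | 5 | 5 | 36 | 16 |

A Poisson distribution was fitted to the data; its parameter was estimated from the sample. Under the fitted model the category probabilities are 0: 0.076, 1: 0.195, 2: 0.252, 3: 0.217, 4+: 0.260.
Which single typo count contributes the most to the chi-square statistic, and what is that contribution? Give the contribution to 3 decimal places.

Expected counts E_i = n·p_i: 77×0.076 = 5.852, 77×0.195 = 15.015, 77×0.252 = 19.404, 77×0.217 = 16.709, 77×0.260 = 20.02.
χ² = (15−5.852)²/5.852 + (5−15.015)²/15.015 + (5−19.404)²/19.404 + (36−16.709)²/16.709 + (16−20.02)²/20.02
   = 14.3004 + 6.6800 + 10.6924 + 22.2720 + 0.8072
The largest term is for 3: 22.272.

3, 22.272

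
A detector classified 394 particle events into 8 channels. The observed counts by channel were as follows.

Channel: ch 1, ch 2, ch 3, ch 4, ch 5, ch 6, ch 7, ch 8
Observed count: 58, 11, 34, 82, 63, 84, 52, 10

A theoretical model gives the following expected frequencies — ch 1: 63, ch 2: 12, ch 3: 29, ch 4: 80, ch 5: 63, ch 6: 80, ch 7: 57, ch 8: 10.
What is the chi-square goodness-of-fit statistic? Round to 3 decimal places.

2.031

χ² = (58−63)²/63 + (11−12)²/12 + (34−29)²/29 + (82−80)²/80 + (63−63)²/63 + (84−80)²/80 + (52−57)²/57 + (10−10)²/10
   = 0.3968 + 0.0833 + 0.8621 + 0.0500 + 0.0000 + 0.2000 + 0.4386 + 0.0000
Sum = 2.031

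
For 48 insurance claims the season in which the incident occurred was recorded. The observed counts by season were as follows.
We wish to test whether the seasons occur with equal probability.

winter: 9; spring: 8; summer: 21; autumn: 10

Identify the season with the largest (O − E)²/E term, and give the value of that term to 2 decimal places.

summer, 6.75

Expected count for each of the 4 categories: 48/4 = 12.
χ² = (9−12)²/12 + (8−12)²/12 + (21−12)²/12 + (10−12)²/12
   = 0.750 + 1.333 + 6.750 + 0.333
The largest term is for summer: 6.75.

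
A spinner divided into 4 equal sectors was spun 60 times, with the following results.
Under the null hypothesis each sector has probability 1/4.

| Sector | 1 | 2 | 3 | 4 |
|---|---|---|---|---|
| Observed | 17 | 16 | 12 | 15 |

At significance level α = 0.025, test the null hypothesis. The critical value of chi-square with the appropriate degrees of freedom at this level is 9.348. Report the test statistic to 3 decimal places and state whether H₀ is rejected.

0.933; do not reject

Expected count for each of the 4 categories: 60/4 = 15.
1: (17 − 15)²/15 = 4/15 = 0.2667
2: (16 − 15)²/15 = 1/15 = 0.0667
3: (12 − 15)²/15 = 9/15 = 0.6000
4: (15 − 15)²/15 = 0/15 = 0.0000
Sum = 0.933
df = 3. Since 0.933 < 9.348, we do not reject H₀.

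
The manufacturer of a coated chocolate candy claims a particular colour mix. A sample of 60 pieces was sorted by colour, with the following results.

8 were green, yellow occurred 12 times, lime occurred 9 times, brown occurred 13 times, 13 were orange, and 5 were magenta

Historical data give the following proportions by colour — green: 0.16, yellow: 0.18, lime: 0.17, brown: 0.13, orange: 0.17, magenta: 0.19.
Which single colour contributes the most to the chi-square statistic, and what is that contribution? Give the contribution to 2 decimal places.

magenta, 3.59

Expected counts E_i = n·p_i: 60×0.16 = 9.6, 60×0.18 = 10.8, 60×0.17 = 10.2, 60×0.13 = 7.8, 60×0.17 = 10.2, 60×0.19 = 11.4.
χ² = (8−9.6)²/9.6 + (12−10.8)²/10.8 + (9−10.2)²/10.2 + (13−7.8)²/7.8 + (13−10.2)²/10.2 + (5−11.4)²/11.4
   = 0.267 + 0.133 + 0.141 + 3.467 + 0.769 + 3.593
The largest term is for magenta: 3.59.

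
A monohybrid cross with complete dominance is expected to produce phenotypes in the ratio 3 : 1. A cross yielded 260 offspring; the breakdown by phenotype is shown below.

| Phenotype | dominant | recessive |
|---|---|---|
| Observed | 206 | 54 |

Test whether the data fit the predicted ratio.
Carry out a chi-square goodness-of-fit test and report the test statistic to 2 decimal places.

2.48

Ratio total = 4. Expected counts: 260×3/4 = 195, 260×1/4 = 65.
dominant: (206 − 195)²/195 = 121/195 = 0.621
recessive: (54 − 65)²/65 = 121/65 = 1.862
Sum = 2.48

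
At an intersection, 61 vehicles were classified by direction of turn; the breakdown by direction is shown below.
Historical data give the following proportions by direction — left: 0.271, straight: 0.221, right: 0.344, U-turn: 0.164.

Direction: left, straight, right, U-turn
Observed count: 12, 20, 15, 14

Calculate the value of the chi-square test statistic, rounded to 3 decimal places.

7.697

Expected counts E_i = n·p_i: 61×0.271 = 16.531, 61×0.221 = 13.481, 61×0.344 = 20.984, 61×0.164 = 10.004.
χ² = (12−16.531)²/16.531 + (20−13.481)²/13.481 + (15−20.984)²/20.984 + (14−10.004)²/10.004
   = 1.2419 + 3.1524 + 1.7065 + 1.5962
Sum = 7.697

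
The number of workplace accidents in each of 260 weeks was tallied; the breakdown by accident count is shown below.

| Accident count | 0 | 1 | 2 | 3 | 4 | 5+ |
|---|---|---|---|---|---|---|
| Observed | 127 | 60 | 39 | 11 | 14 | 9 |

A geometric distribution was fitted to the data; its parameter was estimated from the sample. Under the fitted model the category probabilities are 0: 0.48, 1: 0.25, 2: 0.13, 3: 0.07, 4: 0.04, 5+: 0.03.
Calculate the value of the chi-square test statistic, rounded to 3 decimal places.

Expected counts E_i = n·p_i: 260×0.48 = 124.8, 260×0.25 = 65, 260×0.13 = 33.8, 260×0.07 = 18.2, 260×0.04 = 10.4, 260×0.03 = 7.8.
0: (127 − 124.8)²/124.8 = 4.84/124.8 = 0.0388
1: (60 − 65)²/65 = 25/65 = 0.3846
2: (39 − 33.8)²/33.8 = 27.04/33.8 = 0.8000
3: (11 − 18.2)²/18.2 = 51.84/18.2 = 2.8484
4: (14 − 10.4)²/10.4 = 12.96/10.4 = 1.2462
5+: (9 − 7.8)²/7.8 = 1.44/7.8 = 0.1846
Sum = 5.503

5.503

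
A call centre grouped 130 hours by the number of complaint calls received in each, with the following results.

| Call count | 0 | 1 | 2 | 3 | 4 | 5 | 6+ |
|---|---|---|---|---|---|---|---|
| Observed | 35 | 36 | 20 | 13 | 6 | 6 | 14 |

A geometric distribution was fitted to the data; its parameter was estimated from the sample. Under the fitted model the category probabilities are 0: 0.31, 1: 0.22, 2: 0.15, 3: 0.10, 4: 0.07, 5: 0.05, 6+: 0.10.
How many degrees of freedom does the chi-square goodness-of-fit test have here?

5

There are k = 7 categories and 1 parameter estimated from the data, so df = 7 − 1 − 1 = 5.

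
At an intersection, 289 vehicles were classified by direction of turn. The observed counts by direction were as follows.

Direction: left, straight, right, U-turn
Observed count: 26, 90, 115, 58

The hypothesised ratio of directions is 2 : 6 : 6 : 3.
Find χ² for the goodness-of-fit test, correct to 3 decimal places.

Ratio total = 17. Expected counts: 289×2/17 = 34, 289×6/17 = 102, 289×6/17 = 102, 289×3/17 = 51.
left: (26 − 34)²/34 = 64/34 = 1.8824
straight: (90 − 102)²/102 = 144/102 = 1.4118
right: (115 − 102)²/102 = 169/102 = 1.6569
U-turn: (58 − 51)²/51 = 49/51 = 0.9608
Sum = 5.912

5.912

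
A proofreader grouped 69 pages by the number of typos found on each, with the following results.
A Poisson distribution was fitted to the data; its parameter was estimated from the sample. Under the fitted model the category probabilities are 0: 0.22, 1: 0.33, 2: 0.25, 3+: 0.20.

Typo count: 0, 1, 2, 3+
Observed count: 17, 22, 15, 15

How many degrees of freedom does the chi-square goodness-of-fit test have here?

2

There are k = 4 categories and 1 parameter estimated from the data, so df = 4 − 1 − 1 = 2.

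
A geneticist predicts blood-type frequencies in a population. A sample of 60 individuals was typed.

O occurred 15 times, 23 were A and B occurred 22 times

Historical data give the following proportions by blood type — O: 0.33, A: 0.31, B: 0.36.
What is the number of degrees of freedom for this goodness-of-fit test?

There are k = 3 categories and no parameters were estimated from the data, so df = 3 − 1 = 2.

2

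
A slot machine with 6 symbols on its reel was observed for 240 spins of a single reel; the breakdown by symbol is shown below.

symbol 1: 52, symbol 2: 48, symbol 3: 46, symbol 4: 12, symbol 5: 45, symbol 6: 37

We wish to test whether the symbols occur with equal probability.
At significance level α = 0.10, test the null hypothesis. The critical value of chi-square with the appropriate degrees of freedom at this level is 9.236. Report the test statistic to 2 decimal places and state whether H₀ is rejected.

26.55; reject

Under H₀ each category has probability 1/6, so each expected count is 240/6 = 40.
χ² = (52−40)²/40 + (48−40)²/40 + (46−40)²/40 + (12−40)²/40 + (45−40)²/40 + (37−40)²/40
   = 3.600 + 1.600 + 0.900 + 19.600 + 0.625 + 0.225
Sum = 26.55
df = 5. Since 26.55 > 9.236, we reject H₀.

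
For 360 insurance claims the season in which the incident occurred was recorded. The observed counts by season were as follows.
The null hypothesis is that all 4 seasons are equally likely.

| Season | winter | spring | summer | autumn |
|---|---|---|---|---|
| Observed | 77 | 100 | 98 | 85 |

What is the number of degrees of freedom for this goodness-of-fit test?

There are k = 4 categories and no parameters were estimated from the data, so df = 4 − 1 = 3.

3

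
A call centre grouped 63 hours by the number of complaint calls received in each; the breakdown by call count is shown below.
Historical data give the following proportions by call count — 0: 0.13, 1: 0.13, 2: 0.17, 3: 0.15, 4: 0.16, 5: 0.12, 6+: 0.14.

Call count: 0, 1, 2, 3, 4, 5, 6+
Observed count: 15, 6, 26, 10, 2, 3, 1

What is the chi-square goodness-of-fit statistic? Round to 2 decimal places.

44.27

Expected counts E_i = n·p_i: 63×0.13 = 8.19, 63×0.13 = 8.19, 63×0.17 = 10.71, 63×0.15 = 9.45, 63×0.16 = 10.08, 63×0.12 = 7.56, 63×0.14 = 8.82.
cat         O        E   (O−E)²/E
0          15     8.19      5.663
1           6     8.19      0.586
2          26    10.71     21.829
3          10     9.45      0.032
4           2    10.08      6.477
5           3     7.56      2.750
6+          1     8.82      6.933
Sum = 44.27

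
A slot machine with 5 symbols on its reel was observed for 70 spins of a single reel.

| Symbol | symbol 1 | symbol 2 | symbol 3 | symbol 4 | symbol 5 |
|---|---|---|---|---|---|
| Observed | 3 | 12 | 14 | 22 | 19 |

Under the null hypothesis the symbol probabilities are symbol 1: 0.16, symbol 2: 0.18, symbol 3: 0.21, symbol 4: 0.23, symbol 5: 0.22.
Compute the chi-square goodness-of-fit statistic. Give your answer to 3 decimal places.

9.069

Expected counts E_i = n·p_i: 70×0.16 = 11.2, 70×0.18 = 12.6, 70×0.21 = 14.7, 70×0.23 = 16.1, 70×0.22 = 15.4.
symbol 1: (3 − 11.2)²/11.2 = 67.24/11.2 = 6.0036
symbol 2: (12 − 12.6)²/12.6 = 0.36/12.6 = 0.0286
symbol 3: (14 − 14.7)²/14.7 = 0.49/14.7 = 0.0333
symbol 4: (22 − 16.1)²/16.1 = 34.81/16.1 = 2.1621
symbol 5: (19 − 15.4)²/15.4 = 12.96/15.4 = 0.8416
Sum = 9.069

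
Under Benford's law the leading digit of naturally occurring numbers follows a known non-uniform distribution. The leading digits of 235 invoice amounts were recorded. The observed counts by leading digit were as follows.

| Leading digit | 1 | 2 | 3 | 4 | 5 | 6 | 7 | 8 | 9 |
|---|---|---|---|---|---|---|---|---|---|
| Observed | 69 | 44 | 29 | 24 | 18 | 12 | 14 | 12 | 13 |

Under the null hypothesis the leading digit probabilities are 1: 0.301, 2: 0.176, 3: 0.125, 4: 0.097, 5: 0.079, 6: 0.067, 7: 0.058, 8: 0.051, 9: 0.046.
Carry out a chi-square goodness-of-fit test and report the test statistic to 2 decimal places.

1.64

Expected counts E_i = n·p_i: 235×0.301 = 70.735, 235×0.176 = 41.36, 235×0.125 = 29.375, 235×0.097 = 22.795, 235×0.079 = 18.565, 235×0.067 = 15.745, 235×0.058 = 13.63, 235×0.051 = 11.985, 235×0.046 = 10.81.
1: (69 − 70.735)²/70.735 = 3.010225/70.735 = 0.043
2: (44 − 41.36)²/41.36 = 6.9696/41.36 = 0.169
3: (29 − 29.375)²/29.375 = 0.140625/29.375 = 0.005
4: (24 − 22.795)²/22.795 = 1.452025/22.795 = 0.064
5: (18 − 18.565)²/18.565 = 0.319225/18.565 = 0.017
6: (12 − 15.745)²/15.745 = 14.025025/15.745 = 0.891
7: (14 − 13.63)²/13.63 = 0.1369/13.63 = 0.010
8: (12 − 11.985)²/11.985 = 0.000225/11.985 = 0.000
9: (13 − 10.81)²/10.81 = 4.7961/10.81 = 0.444
Sum = 1.64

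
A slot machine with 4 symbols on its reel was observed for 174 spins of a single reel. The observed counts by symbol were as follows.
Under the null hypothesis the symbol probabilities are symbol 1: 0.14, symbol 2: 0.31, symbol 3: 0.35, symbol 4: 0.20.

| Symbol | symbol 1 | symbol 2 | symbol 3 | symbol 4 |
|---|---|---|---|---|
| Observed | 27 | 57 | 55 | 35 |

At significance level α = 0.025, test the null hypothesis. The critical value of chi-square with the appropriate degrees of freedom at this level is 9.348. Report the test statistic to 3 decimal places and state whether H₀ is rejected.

1.032; do not reject

Expected counts E_i = n·p_i: 174×0.14 = 24.36, 174×0.31 = 53.94, 174×0.35 = 60.9, 174×0.20 = 34.8.
χ² = (27−24.36)²/24.36 + (57−53.94)²/53.94 + (55−60.9)²/60.9 + (35−34.8)²/34.8
   = 0.2861 + 0.1736 + 0.5716 + 0.0011
Sum = 1.032
df = 3. Since 1.032 < 9.348, we do not reject H₀.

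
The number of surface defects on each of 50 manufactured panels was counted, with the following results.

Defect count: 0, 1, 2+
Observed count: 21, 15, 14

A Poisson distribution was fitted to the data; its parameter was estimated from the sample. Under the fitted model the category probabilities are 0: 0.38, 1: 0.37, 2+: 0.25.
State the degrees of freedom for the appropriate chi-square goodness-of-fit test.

1

There are k = 3 categories and 1 parameter estimated from the data, so df = 3 − 1 − 1 = 1.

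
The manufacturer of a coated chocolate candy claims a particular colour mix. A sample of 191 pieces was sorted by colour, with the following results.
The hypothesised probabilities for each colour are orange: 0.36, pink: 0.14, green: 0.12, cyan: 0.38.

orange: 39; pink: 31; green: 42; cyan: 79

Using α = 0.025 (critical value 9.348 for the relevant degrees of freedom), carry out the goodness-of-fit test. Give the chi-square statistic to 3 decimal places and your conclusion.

30.010; reject

Expected counts E_i = n·p_i: 191×0.36 = 68.76, 191×0.14 = 26.74, 191×0.12 = 22.92, 191×0.38 = 72.58.
χ² = (39−68.76)²/68.76 + (31−26.74)²/26.74 + (42−22.92)²/22.92 + (79−72.58)²/72.58
   = 12.8804 + 0.6787 + 15.8834 + 0.5679
Sum = 30.010
df = 3. Since 30.010 > 9.348, we reject H₀.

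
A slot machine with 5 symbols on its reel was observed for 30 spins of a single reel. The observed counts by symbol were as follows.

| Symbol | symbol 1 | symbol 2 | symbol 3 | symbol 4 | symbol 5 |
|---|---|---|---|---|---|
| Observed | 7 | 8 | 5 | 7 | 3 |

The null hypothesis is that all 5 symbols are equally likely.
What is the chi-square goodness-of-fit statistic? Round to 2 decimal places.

2.67

Expected count for each of the 5 categories: 30/5 = 6.
symbol 1: (7 − 6)²/6 = 1/6 = 0.167
symbol 2: (8 − 6)²/6 = 4/6 = 0.667
symbol 3: (5 − 6)²/6 = 1/6 = 0.167
symbol 4: (7 − 6)²/6 = 1/6 = 0.167
symbol 5: (3 − 6)²/6 = 9/6 = 1.500
Sum = 2.67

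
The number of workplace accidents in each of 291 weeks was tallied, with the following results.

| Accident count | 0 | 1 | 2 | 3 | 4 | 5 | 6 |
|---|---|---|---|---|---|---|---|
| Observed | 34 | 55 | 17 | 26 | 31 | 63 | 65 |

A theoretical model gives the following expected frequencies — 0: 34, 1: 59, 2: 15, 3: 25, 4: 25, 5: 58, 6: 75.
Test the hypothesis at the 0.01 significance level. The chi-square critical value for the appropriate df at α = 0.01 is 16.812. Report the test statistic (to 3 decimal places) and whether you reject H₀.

0: (34 − 34)²/34 = 0/34 = 0.0000
1: (55 − 59)²/59 = 16/59 = 0.2712
2: (17 − 15)²/15 = 4/15 = 0.2667
3: (26 − 25)²/25 = 1/25 = 0.0400
4: (31 − 25)²/25 = 36/25 = 1.4400
5: (63 − 58)²/58 = 25/58 = 0.4310
6: (65 − 75)²/75 = 100/75 = 1.3333
Sum = 3.782
df = 6. Since 3.782 < 16.812, we do not reject H₀.

3.782; do not reject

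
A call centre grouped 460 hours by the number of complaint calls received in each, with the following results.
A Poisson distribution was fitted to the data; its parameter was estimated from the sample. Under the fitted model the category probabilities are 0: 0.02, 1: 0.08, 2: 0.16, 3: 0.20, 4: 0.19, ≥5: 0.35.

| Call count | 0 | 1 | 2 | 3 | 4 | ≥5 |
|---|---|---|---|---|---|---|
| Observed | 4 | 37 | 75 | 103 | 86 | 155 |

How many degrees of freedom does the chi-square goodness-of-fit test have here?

There are k = 6 categories and 1 parameter estimated from the data, so df = 6 − 1 − 1 = 4.

4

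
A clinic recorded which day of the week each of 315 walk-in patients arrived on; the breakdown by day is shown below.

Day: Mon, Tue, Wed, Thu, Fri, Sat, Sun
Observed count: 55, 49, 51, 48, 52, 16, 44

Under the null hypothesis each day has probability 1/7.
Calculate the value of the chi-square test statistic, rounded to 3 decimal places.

Under H₀ each category has probability 1/7, so each expected count is 315/7 = 45.
Mon: (55 − 45)²/45 = 100/45 = 2.2222
Tue: (49 − 45)²/45 = 16/45 = 0.3556
Wed: (51 − 45)²/45 = 36/45 = 0.8000
Thu: (48 − 45)²/45 = 9/45 = 0.2000
Fri: (52 − 45)²/45 = 49/45 = 1.0889
Sat: (16 − 45)²/45 = 841/45 = 18.6889
Sun: (44 − 45)²/45 = 1/45 = 0.0222
Sum = 23.378

23.378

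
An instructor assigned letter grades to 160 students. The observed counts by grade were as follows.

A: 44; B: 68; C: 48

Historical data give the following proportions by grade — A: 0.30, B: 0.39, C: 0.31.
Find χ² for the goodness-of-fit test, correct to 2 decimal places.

0.89

Expected counts E_i = n·p_i: 160×0.30 = 48, 160×0.39 = 62.4, 160×0.31 = 49.6.
A: (44 − 48)²/48 = 16/48 = 0.333
B: (68 − 62.4)²/62.4 = 31.36/62.4 = 0.503
C: (48 − 49.6)²/49.6 = 2.56/49.6 = 0.052
Sum = 0.89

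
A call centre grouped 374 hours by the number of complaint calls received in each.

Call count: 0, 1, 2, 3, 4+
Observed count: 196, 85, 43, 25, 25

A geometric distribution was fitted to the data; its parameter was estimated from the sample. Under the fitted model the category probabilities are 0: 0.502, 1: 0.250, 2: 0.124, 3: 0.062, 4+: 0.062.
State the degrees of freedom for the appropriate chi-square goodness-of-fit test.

There are k = 5 categories and 1 parameter estimated from the data, so df = 5 − 1 − 1 = 3.

3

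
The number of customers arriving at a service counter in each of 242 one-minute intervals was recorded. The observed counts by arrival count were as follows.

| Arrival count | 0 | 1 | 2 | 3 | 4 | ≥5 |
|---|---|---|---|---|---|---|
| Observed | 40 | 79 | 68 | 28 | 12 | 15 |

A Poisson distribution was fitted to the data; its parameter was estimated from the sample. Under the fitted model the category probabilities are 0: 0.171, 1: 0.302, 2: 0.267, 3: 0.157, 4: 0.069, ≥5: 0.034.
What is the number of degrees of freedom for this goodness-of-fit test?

4

There are k = 6 categories and 1 parameter estimated from the data, so df = 6 − 1 − 1 = 4.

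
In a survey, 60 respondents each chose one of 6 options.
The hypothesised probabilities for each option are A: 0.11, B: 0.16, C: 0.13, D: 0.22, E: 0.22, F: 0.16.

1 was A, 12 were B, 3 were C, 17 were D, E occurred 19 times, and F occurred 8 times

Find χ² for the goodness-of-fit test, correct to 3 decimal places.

Expected counts E_i = n·p_i: 60×0.11 = 6.6, 60×0.16 = 9.6, 60×0.13 = 7.8, 60×0.22 = 13.2, 60×0.22 = 13.2, 60×0.16 = 9.6.
χ² = (1−6.6)²/6.6 + (12−9.6)²/9.6 + (3−7.8)²/7.8 + (17−13.2)²/13.2 + (19−13.2)²/13.2 + (8−9.6)²/9.6
   = 4.7515 + 0.6000 + 2.9538 + 1.0939 + 2.5485 + 0.2667
Sum = 12.214

12.214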